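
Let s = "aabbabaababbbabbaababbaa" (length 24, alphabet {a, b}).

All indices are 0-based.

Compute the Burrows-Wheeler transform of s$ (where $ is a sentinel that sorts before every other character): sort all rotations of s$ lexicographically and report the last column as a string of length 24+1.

rank  rotation                   last
    0  $aabbabaababbbabbaababbaa  a
    1  a$aabbabaababbbabbaababba  a
    2  aa$aabbabaababbbabbaababb  b
    3  aababbaa$aabbabaababbbabb  b
    4  aababbbabbaababbaa$aabbab  b
    5  aabbabaababbbabbaababbaa$  $
    6  abaababbbabbaababbaa$aabb  b
    7  ababbaa$aabbabaababbbabba  a
    8  ababbbabbaababbaa$aabbaba  a
    9  abbaa$aabbabaababbbabbaab  b
   10  abbaababbaa$aabbabaababbb  b
   11  abbabaababbbabbaababbaa$a  a
   12  abbbabbaababbaa$aabbabaab  b
   13  baa$aabbabaababbbabbaabab  b
   14  baababbaa$aabbabaababbbab  b
   15  baababbbabbaababbaa$aabba  a
   16  babaababbbabbaababbaa$aab  b
   17  babbaa$aabbabaababbbabbaa  a
   18  babbaababbaa$aabbabaababb  b
   19  babbbabbaababbaa$aabbabaa  a
   20  bbaa$aabbabaababbbabbaaba  a
   21  bbaababbaa$aabbabaababbba  a
   22  bbabaababbbabbaababbaa$aa  a
   23  bbabbaababbaa$aabbabaabab  b
   24  bbbabbaababbaa$aabbabaaba  a

aabbb$baabbabbbababaaaaba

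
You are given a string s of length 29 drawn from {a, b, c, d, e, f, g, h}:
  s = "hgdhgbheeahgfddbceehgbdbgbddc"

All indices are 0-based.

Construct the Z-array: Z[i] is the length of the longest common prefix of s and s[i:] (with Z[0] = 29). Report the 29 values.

Z[0]=29
i=1: i≥r, start 0; Z[1]=0
i=2: i≥r, start 0; Z[2]=0
i=3: i≥r, start 0; Z[3]=2 grow→box=[3,5)
i=4: min(r-i=1, Z[1]=0)=0; Z[4]=0
i=5: i≥r, start 0; Z[5]=0
i=6: i≥r, start 0; Z[6]=1 grow→box=[6,7)
i=7: i≥r, start 0; Z[7]=0
i=8: i≥r, start 0; Z[8]=0
i=9: i≥r, start 0; Z[9]=0
i=10: i≥r, start 0; Z[10]=2 grow→box=[10,12)
i=11: min(r-i=1, Z[1]=0)=0; Z[11]=0
i=12: i≥r, start 0; Z[12]=0
i=13: i≥r, start 0; Z[13]=0
i=14: i≥r, start 0; Z[14]=0
i=15: i≥r, start 0; Z[15]=0
i=16: i≥r, start 0; Z[16]=0
i=17: i≥r, start 0; Z[17]=0
i=18: i≥r, start 0; Z[18]=0
i=19: i≥r, start 0; Z[19]=2 grow→box=[19,21)
i=20: min(r-i=1, Z[1]=0)=0; Z[20]=0
i=21: i≥r, start 0; Z[21]=0
i=22: i≥r, start 0; Z[22]=0
i=23: i≥r, start 0; Z[23]=0
i=24: i≥r, start 0; Z[24]=0
i=25: i≥r, start 0; Z[25]=0
i=26: i≥r, start 0; Z[26]=0
i=27: i≥r, start 0; Z[27]=0
i=28: i≥r, start 0; Z[28]=0

[29, 0, 0, 2, 0, 0, 1, 0, 0, 0, 2, 0, 0, 0, 0, 0, 0, 0, 0, 2, 0, 0, 0, 0, 0, 0, 0, 0, 0]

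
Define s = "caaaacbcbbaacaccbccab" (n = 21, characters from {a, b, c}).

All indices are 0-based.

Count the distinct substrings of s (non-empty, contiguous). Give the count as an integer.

rank | idx | suffix
   0 |   1 | aaaacbcbbaacaccbccab
   1 |   2 | aaacbcbbaacaccbccab
   2 |  10 | aacaccbccab
   3 |   3 | aacbcbbaacaccbccab
   4 |  19 | ab
   5 |  11 | acaccbccab
   6 |   4 | acbcbbaacaccbccab
   7 |  13 | accbccab
   8 |  20 | b
   9 |   9 | baacaccbccab
  10 |   8 | bbaacaccbccab
  11 |   6 | bcbbaacaccbccab
  12 |  16 | bccab
  13 |   0 | caaaacbcbbaacaccbccab
  14 |  18 | cab
  15 |  12 | caccbccab
  16 |   7 | cbbaacaccbccab
  17 |   5 | cbcbbaacaccbccab
  18 |  15 | cbccab
  19 |  17 | ccab
  20 |  14 | ccbccab

SA = [1, 2, 10, 3, 19, 11, 4, 13, 20, 9, 8, 6, 16, 0, 18, 12, 7, 5, 15, 17, 14]
i: (SA[i-1],SA[i]) lcp shared
  1: (1,2) 3 'aaa'
  2: (2,10) 2 'aa'
  3: (10,3) 3 'aac'
  4: (3,19) 1 'a'
  5: (19,11) 1 'a'
  6: (11,4) 2 'ac'
  7: (4,13) 2 'ac'
  8: (13,20) 0 ''
  9: (20,9) 1 'b'
  10: (9,8) 1 'b'
  11: (8,6) 1 'b'
  12: (6,16) 2 'bc'
  13: (16,0) 0 ''
  14: (0,18) 2 'ca'
  15: (18,12) 2 'ca'
  16: (12,7) 1 'c'
  17: (7,5) 2 'cb'
  18: (5,15) 3 'cbc'
  19: (15,17) 1 'c'
  20: (17,14) 2 'cc'

n(n+1)/2 = 21·22/2 = 231
Σ LCP = 0 + 3 + 2 + 3 + 1 + 1 + 2 + 2 + 0 + 1 + 1 + 1 + 2 + 0 + 2 + 2 + 1 + 2 + 3 + 1 + 2 = 32
distinct = 231 − 32 = 199

199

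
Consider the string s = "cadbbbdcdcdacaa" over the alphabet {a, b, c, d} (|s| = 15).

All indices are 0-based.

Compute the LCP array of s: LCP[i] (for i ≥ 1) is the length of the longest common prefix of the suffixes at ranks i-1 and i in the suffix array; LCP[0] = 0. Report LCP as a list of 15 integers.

rank→(start, suffix):
  0 → (14, 'a')
  1 → (13, 'aa')
  2 → (11, 'acaa')
  3 → (1, 'adbbbdcdcdacaa')
  4 → (3, 'bbbdcdcdacaa')
  5 → (4, 'bbdcdcdacaa')
  6 → (5, 'bdcdcdacaa')
  7 → (12, 'caa')
  8 → (0, 'cadbbbdcdcdacaa')
  9 → (9, 'cdacaa')
  10 → (7, 'cdcdacaa')
  11 → (10, 'dacaa')
  12 → (2, 'dbbbdcdcdacaa')
  13 → (8, 'dcdacaa')
  14 → (6, 'dcdcdacaa')

SA = [14, 13, 11, 1, 3, 4, 5, 12, 0, 9, 7, 10, 2, 8, 6]
i: (SA[i-1],SA[i]) lcp shared
  1: (14,13) 1 'a'
  2: (13,11) 1 'a'
  3: (11,1) 1 'a'
  4: (1,3) 0 ''
  5: (3,4) 2 'bb'
  6: (4,5) 1 'b'
  7: (5,12) 0 ''
  8: (12,0) 2 'ca'
  9: (0,9) 1 'c'
  10: (9,7) 2 'cd'
  11: (7,10) 0 ''
  12: (10,2) 1 'd'
  13: (2,8) 1 'd'
  14: (8,6) 3 'dcd'

[0, 1, 1, 1, 0, 2, 1, 0, 2, 1, 2, 0, 1, 1, 3]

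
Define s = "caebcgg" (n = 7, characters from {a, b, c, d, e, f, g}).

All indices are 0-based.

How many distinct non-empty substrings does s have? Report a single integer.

26

sorted suffixes:
  #0 SA[0]=1  'aebcgg'
  #1 SA[1]=3  'bcgg'
  #2 SA[2]=0  'caebcgg'
  #3 SA[3]=4  'cgg'
  #4 SA[4]=2  'ebcgg'
  #5 SA[5]=6  'g'
  #6 SA[6]=5  'gg'

SA = [1, 3, 0, 4, 2, 6, 5]
[i] adj suffixes → lcp
  [1] 1/3 → 0 ('')
  [2] 3/0 → 0 ('')
  [3] 0/4 → 1 ('c')
  [4] 4/2 → 0 ('')
  [5] 2/6 → 0 ('')
  [6] 6/5 → 1 ('g')

n(n+1)/2 = 7·8/2 = 28
Σ LCP = 0 + 0 + 0 + 1 + 0 + 0 + 1 = 2
distinct = 28 − 2 = 26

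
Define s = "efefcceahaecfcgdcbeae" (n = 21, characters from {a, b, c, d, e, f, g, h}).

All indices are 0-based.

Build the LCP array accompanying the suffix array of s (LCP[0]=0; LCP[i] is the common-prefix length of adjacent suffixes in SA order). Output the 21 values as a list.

[0, 2, 1, 0, 0, 1, 1, 1, 1, 0, 0, 1, 2, 1, 1, 2, 0, 2, 1, 0, 0]

rank→(start, suffix):
  0 → (19, 'ae')
  1 → (9, 'aecfcgdcbeae')
  2 → (7, 'ahaecfcgdcbeae')
  3 → (17, 'beae')
  4 → (16, 'cbeae')
  5 → (4, 'cceahaecfcgdcbeae')
  6 → (5, 'ceahaecfcgdcbeae')
  7 → (11, 'cfcgdcbeae')
  8 → (13, 'cgdcbeae')
  9 → (15, 'dcbeae')
  10 → (20, 'e')
  11 → (18, 'eae')
  12 → (6, 'eahaecfcgdcbeae')
  13 → (10, 'ecfcgdcbeae')
  14 → (2, 'efcceahaecfcgdcbeae')
  15 → (0, 'efefcceahaecfcgdcbeae')
  16 → (3, 'fcceahaecfcgdcbeae')
  17 → (12, 'fcgdcbeae')
  18 → (1, 'fefcceahaecfcgdcbeae')
  19 → (14, 'gdcbeae')
  20 → (8, 'haecfcgdcbeae')

SA = [19, 9, 7, 17, 16, 4, 5, 11, 13, 15, 20, 18, 6, 10, 2, 0, 3, 12, 1, 14, 8]
[i] adj suffixes → lcp
  [1] 19/9 → 2 ('ae')
  [2] 9/7 → 1 ('a')
  [3] 7/17 → 0 ('')
  [4] 17/16 → 0 ('')
  [5] 16/4 → 1 ('c')
  [6] 4/5 → 1 ('c')
  [7] 5/11 → 1 ('c')
  [8] 11/13 → 1 ('c')
  [9] 13/15 → 0 ('')
  [10] 15/20 → 0 ('')
  [11] 20/18 → 1 ('e')
  [12] 18/6 → 2 ('ea')
  [13] 6/10 → 1 ('e')
  [14] 10/2 → 1 ('e')
  [15] 2/0 → 2 ('ef')
  [16] 0/3 → 0 ('')
  [17] 3/12 → 2 ('fc')
  [18] 12/1 → 1 ('f')
  [19] 1/14 → 0 ('')
  [20] 14/8 → 0 ('')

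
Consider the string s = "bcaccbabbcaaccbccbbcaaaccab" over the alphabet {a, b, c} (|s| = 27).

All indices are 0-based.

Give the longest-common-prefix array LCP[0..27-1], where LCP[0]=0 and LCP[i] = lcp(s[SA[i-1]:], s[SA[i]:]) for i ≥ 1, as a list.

rank | idx | suffix
   0 |  20 | aaaccab
   1 |  21 | aaccab
   2 |  10 | aaccbccbbcaaaccab
   3 |  25 | ab
   4 |   6 | abbcaaccbccbbcaaaccab
   5 |  22 | accab
   6 |   2 | accbabbcaaccbccbbcaaaccab
   7 |  11 | accbccbbcaaaccab
   8 |  26 | b
   9 |   5 | babbcaaccbccbbcaaaccab
  10 |  17 | bbcaaaccab
  11 |   7 | bbcaaccbccbbcaaaccab
  12 |  18 | bcaaaccab
  13 |   8 | bcaaccbccbbcaaaccab
  14 |   0 | bcaccbabbcaaccbccbbcaaaccab
  15 |  14 | bccbbcaaaccab
  16 |  19 | caaaccab
  17 |   9 | caaccbccbbcaaaccab
  18 |  24 | cab
  19 |   1 | caccbabbcaaccbccbbcaaaccab
  20 |   4 | cbabbcaaccbccbbcaaaccab
  21 |  16 | cbbcaaaccab
  22 |  13 | cbccbbcaaaccab
  23 |  23 | ccab
  24 |   3 | ccbabbcaaccbccbbcaaaccab
  25 |  15 | ccbbcaaaccab
  26 |  12 | ccbccbbcaaaccab

SA = [20, 21, 10, 25, 6, 22, 2, 11, 26, 5, 17, 7, 18, 8, 0, 14, 19, 9, 24, 1, 4, 16, 13, 23, 3, 15, 12]
i: (SA[i-1],SA[i]) lcp shared
  1: (20,21) 2 'aa'
  2: (21,10) 4 'aacc'
  3: (10,25) 1 'a'
  4: (25,6) 2 'ab'
  5: (6,22) 1 'a'
  6: (22,2) 3 'acc'
  7: (2,11) 4 'accb'
  8: (11,26) 0 ''
  9: (26,5) 1 'b'
  10: (5,17) 1 'b'
  11: (17,7) 5 'bbcaa'
  12: (7,18) 1 'b'
  13: (18,8) 4 'bcaa'
  14: (8,0) 3 'bca'
  15: (0,14) 2 'bc'
  16: (14,19) 0 ''
  17: (19,9) 3 'caa'
  18: (9,24) 2 'ca'
  19: (24,1) 2 'ca'
  20: (1,4) 1 'c'
  21: (4,16) 2 'cb'
  22: (16,13) 2 'cb'
  23: (13,23) 1 'c'
  24: (23,3) 2 'cc'
  25: (3,15) 3 'ccb'
  26: (15,12) 3 'ccb'

[0, 2, 4, 1, 2, 1, 3, 4, 0, 1, 1, 5, 1, 4, 3, 2, 0, 3, 2, 2, 1, 2, 2, 1, 2, 3, 3]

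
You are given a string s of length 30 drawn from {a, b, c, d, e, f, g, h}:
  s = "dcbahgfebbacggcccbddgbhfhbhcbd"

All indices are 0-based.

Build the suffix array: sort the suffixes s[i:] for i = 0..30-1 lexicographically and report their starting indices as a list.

[10, 3, 9, 2, 8, 28, 17, 25, 21, 1, 27, 16, 15, 14, 11, 29, 0, 18, 19, 7, 6, 23, 20, 13, 5, 12, 24, 26, 22, 4]

rank | idx | suffix
   0 |  10 | acggcccbddgbhfhbhcbd
   1 |   3 | ahgfebbacggcccbddgbhfhbhcbd
   2 |   9 | bacggcccbddgbhfhbhcbd
   3 |   2 | bahgfebbacggcccbddgbhfhbhcbd
   4 |   8 | bbacggcccbddgbhfhbhcbd
   5 |  28 | bd
   6 |  17 | bddgbhfhbhcbd
   7 |  25 | bhcbd
   8 |  21 | bhfhbhcbd
   9 |   1 | cbahgfebbacggcccbddgbhfhbhcbd
  10 |  27 | cbd
  11 |  16 | cbddgbhfhbhcbd
  12 |  15 | ccbddgbhfhbhcbd
  13 |  14 | cccbddgbhfhbhcbd
  14 |  11 | cggcccbddgbhfhbhcbd
  15 |  29 | d
  16 |   0 | dcbahgfebbacggcccbddgbhfhbhcbd
  17 |  18 | ddgbhfhbhcbd
  18 |  19 | dgbhfhbhcbd
  19 |   7 | ebbacggcccbddgbhfhbhcbd
  20 |   6 | febbacggcccbddgbhfhbhcbd
  21 |  23 | fhbhcbd
  22 |  20 | gbhfhbhcbd
  23 |  13 | gcccbddgbhfhbhcbd
  24 |   5 | gfebbacggcccbddgbhfhbhcbd
  25 |  12 | ggcccbddgbhfhbhcbd
  26 |  24 | hbhcbd
  27 |  26 | hcbd
  28 |  22 | hfhbhcbd
  29 |   4 | hgfebbacggcccbddgbhfhbhcbd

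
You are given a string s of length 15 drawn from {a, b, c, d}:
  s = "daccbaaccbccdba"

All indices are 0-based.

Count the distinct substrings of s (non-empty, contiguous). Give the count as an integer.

rank | idx | suffix
   0 |  14 | a
   1 |   5 | aaccbccdba
   2 |   1 | accbaaccbccdba
   3 |   6 | accbccdba
   4 |  13 | ba
   5 |   4 | baaccbccdba
   6 |   9 | bccdba
   7 |   3 | cbaaccbccdba
   8 |   8 | cbccdba
   9 |   2 | ccbaaccbccdba
  10 |   7 | ccbccdba
  11 |  10 | ccdba
  12 |  11 | cdba
  13 |   0 | daccbaaccbccdba
  14 |  12 | dba

SA = [14, 5, 1, 6, 13, 4, 9, 3, 8, 2, 7, 10, 11, 0, 12]
[i] adj suffixes → lcp
  [1] 14/5 → 1 ('a')
  [2] 5/1 → 1 ('a')
  [3] 1/6 → 4 ('accb')
  [4] 6/13 → 0 ('')
  [5] 13/4 → 2 ('ba')
  [6] 4/9 → 1 ('b')
  [7] 9/3 → 0 ('')
  [8] 3/8 → 2 ('cb')
  [9] 8/2 → 1 ('c')
  [10] 2/7 → 3 ('ccb')
  [11] 7/10 → 2 ('cc')
  [12] 10/11 → 1 ('c')
  [13] 11/0 → 0 ('')
  [14] 0/12 → 1 ('d')

n(n+1)/2 = 15·16/2 = 120
Σ LCP = 0 + 1 + 1 + 4 + 0 + 2 + 1 + 0 + 2 + 1 + 3 + 2 + 1 + 0 + 1 = 19
distinct = 120 − 19 = 101

101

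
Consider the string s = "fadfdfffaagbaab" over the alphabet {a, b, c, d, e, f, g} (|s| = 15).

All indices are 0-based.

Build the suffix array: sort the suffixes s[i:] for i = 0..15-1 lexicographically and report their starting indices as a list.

rank | idx | suffix
   0 |  12 | aab
   1 |   8 | aagbaab
   2 |  13 | ab
   3 |   1 | adfdfffaagbaab
   4 |   9 | agbaab
   5 |  14 | b
   6 |  11 | baab
   7 |   2 | dfdfffaagbaab
   8 |   4 | dfffaagbaab
   9 |   7 | faagbaab
  10 |   0 | fadfdfffaagbaab
  11 |   3 | fdfffaagbaab
  12 |   6 | ffaagbaab
  13 |   5 | fffaagbaab
  14 |  10 | gbaab

[12, 8, 13, 1, 9, 14, 11, 2, 4, 7, 0, 3, 6, 5, 10]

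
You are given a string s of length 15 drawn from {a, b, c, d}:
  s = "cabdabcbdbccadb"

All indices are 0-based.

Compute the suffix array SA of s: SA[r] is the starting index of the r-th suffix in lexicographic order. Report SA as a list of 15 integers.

sorted suffixes:
  #0 SA[0]=4  'abcbdbccadb'
  #1 SA[1]=1  'abdabcbdbccadb'
  #2 SA[2]=12  'adb'
  #3 SA[3]=14  'b'
  #4 SA[4]=5  'bcbdbccadb'
  #5 SA[5]=9  'bccadb'
  #6 SA[6]=2  'bdabcbdbccadb'
  #7 SA[7]=7  'bdbccadb'
  #8 SA[8]=0  'cabdabcbdbccadb'
  #9 SA[9]=11  'cadb'
  #10 SA[10]=6  'cbdbccadb'
  #11 SA[11]=10  'ccadb'
  #12 SA[12]=3  'dabcbdbccadb'
  #13 SA[13]=13  'db'
  #14 SA[14]=8  'dbccadb'

[4, 1, 12, 14, 5, 9, 2, 7, 0, 11, 6, 10, 3, 13, 8]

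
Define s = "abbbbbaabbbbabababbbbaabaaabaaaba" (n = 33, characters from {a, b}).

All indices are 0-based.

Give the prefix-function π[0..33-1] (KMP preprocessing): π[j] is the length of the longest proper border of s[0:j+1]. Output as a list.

π[0] = 0
j=1 s[j]='b': π[1]=0 (border '')
j=2 s[j]='b': π[2]=0 (border '')
j=3 s[j]='b': π[3]=0 (border '')
j=4 s[j]='b': π[4]=0 (border '')
j=5 s[j]='b': π[5]=0 (border '')
j=6 s[j]='a': π[6]=1 (border 'a')
j=7 s[j]='a': k: 1→0; π[7]=1 (border 'a')
j=8 s[j]='b': π[8]=2 (border 'ab')
j=9 s[j]='b': π[9]=3 (border 'abb')
j=10 s[j]='b': π[10]=4 (border 'abbb')
j=11 s[j]='b': π[11]=5 (border 'abbbb')
j=12 s[j]='a': k: 5→0; π[12]=1 (border 'a')
j=13 s[j]='b': π[13]=2 (border 'ab')
j=14 s[j]='a': k: 2→0; π[14]=1 (border 'a')
j=15 s[j]='b': π[15]=2 (border 'ab')
j=16 s[j]='a': k: 2→0; π[16]=1 (border 'a')
j=17 s[j]='b': π[17]=2 (border 'ab')
j=18 s[j]='b': π[18]=3 (border 'abb')
j=19 s[j]='b': π[19]=4 (border 'abbb')
j=20 s[j]='b': π[20]=5 (border 'abbbb')
j=21 s[j]='a': k: 5→0; π[21]=1 (border 'a')
j=22 s[j]='a': k: 1→0; π[22]=1 (border 'a')
j=23 s[j]='b': π[23]=2 (border 'ab')
j=24 s[j]='a': k: 2→0; π[24]=1 (border 'a')
j=25 s[j]='a': k: 1→0; π[25]=1 (border 'a')
j=26 s[j]='a': k: 1→0; π[26]=1 (border 'a')
j=27 s[j]='b': π[27]=2 (border 'ab')
j=28 s[j]='a': k: 2→0; π[28]=1 (border 'a')
j=29 s[j]='a': k: 1→0; π[29]=1 (border 'a')
j=30 s[j]='a': k: 1→0; π[30]=1 (border 'a')
j=31 s[j]='b': π[31]=2 (border 'ab')
j=32 s[j]='a': k: 2→0; π[32]=1 (border 'a')

[0, 0, 0, 0, 0, 0, 1, 1, 2, 3, 4, 5, 1, 2, 1, 2, 1, 2, 3, 4, 5, 1, 1, 2, 1, 1, 1, 2, 1, 1, 1, 2, 1]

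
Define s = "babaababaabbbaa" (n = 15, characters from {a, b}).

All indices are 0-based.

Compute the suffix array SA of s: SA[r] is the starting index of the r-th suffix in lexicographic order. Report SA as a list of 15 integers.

sorted suffixes:
  #0 SA[0]=14  'a'
  #1 SA[1]=13  'aa'
  #2 SA[2]=3  'aababaabbbaa'
  #3 SA[3]=8  'aabbbaa'
  #4 SA[4]=1  'abaababaabbbaa'
  #5 SA[5]=6  'abaabbbaa'
  #6 SA[6]=4  'ababaabbbaa'
  #7 SA[7]=9  'abbbaa'
  #8 SA[8]=12  'baa'
  #9 SA[9]=2  'baababaabbbaa'
  #10 SA[10]=7  'baabbbaa'
  #11 SA[11]=0  'babaababaabbbaa'
  #12 SA[12]=5  'babaabbbaa'
  #13 SA[13]=11  'bbaa'
  #14 SA[14]=10  'bbbaa'

[14, 13, 3, 8, 1, 6, 4, 9, 12, 2, 7, 0, 5, 11, 10]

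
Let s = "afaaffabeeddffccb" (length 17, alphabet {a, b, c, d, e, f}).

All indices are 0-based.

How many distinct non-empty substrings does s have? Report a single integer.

rank | idx | suffix
   0 |   2 | aaffabeeddffccb
   1 |   6 | abeeddffccb
   2 |   0 | afaaffabeeddffccb
   3 |   3 | affabeeddffccb
   4 |  16 | b
   5 |   7 | beeddffccb
   6 |  15 | cb
   7 |  14 | ccb
   8 |  10 | ddffccb
   9 |  11 | dffccb
  10 |   9 | eddffccb
  11 |   8 | eeddffccb
  12 |   1 | faaffabeeddffccb
  13 |   5 | fabeeddffccb
  14 |  13 | fccb
  15 |   4 | ffabeeddffccb
  16 |  12 | ffccb

SA = [2, 6, 0, 3, 16, 7, 15, 14, 10, 11, 9, 8, 1, 5, 13, 4, 12]
[i] adj suffixes → lcp
  [1] 2/6 → 1 ('a')
  [2] 6/0 → 1 ('a')
  [3] 0/3 → 2 ('af')
  [4] 3/16 → 0 ('')
  [5] 16/7 → 1 ('b')
  [6] 7/15 → 0 ('')
  [7] 15/14 → 1 ('c')
  [8] 14/10 → 0 ('')
  [9] 10/11 → 1 ('d')
  [10] 11/9 → 0 ('')
  [11] 9/8 → 1 ('e')
  [12] 8/1 → 0 ('')
  [13] 1/5 → 2 ('fa')
  [14] 5/13 → 1 ('f')
  [15] 13/4 → 1 ('f')
  [16] 4/12 → 2 ('ff')

n(n+1)/2 = 17·18/2 = 153
Σ LCP = 0 + 1 + 1 + 2 + 0 + 1 + 0 + 1 + 0 + 1 + 0 + 1 + 0 + 2 + 1 + 1 + 2 = 14
distinct = 153 − 14 = 139

139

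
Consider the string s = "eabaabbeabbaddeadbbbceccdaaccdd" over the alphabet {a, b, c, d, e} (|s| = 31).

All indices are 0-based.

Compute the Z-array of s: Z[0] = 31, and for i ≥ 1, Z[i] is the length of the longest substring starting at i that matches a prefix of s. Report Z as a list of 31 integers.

[31, 0, 0, 0, 0, 0, 0, 3, 0, 0, 0, 0, 0, 0, 2, 0, 0, 0, 0, 0, 0, 1, 0, 0, 0, 0, 0, 0, 0, 0, 0]

Z[0]=31
i=1: outside box; Z[1]=0
i=2: outside box; Z[2]=0
i=3: outside box; Z[3]=0
i=4: outside box; Z[4]=0
i=5: outside box; Z[5]=0
i=6: outside box; Z[6]=0
i=7: outside box; Z[7]=3 scan→box=[7,10)
i=8: min(r-i=2, Z[1]=0)=0; Z[8]=0
i=9: min(r-i=1, Z[2]=0)=0; Z[9]=0
i=10: outside box; Z[10]=0
i=11: outside box; Z[11]=0
i=12: outside box; Z[12]=0
i=13: outside box; Z[13]=0
i=14: outside box; Z[14]=2 scan→box=[14,16)
i=15: min(r-i=1, Z[1]=0)=0; Z[15]=0
i=16: outside box; Z[16]=0
i=17: outside box; Z[17]=0
i=18: outside box; Z[18]=0
i=19: outside box; Z[19]=0
i=20: outside box; Z[20]=0
i=21: outside box; Z[21]=1 scan→box=[21,22)
i=22: outside box; Z[22]=0
i=23: outside box; Z[23]=0
i=24: outside box; Z[24]=0
i=25: outside box; Z[25]=0
i=26: outside box; Z[26]=0
i=27: outside box; Z[27]=0
i=28: outside box; Z[28]=0
i=29: outside box; Z[29]=0
i=30: outside box; Z[30]=0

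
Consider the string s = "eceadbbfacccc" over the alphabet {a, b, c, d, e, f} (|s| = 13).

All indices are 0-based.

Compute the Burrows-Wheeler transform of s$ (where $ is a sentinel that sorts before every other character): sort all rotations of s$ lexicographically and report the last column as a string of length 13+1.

rank  rotation        last
    0  $eceadbbfacccc  c
    1  acccc$eceadbbf  f
    2  adbbfacccc$ece  e
    3  bbfacccc$ecead  d
    4  bfacccc$eceadb  b
    5  c$eceadbbfaccc  c
    6  cc$eceadbbfacc  c
    7  ccc$eceadbbfac  c
    8  cccc$eceadbbfa  a
    9  ceadbbfacccc$e  e
   10  dbbfacccc$ecea  a
   11  eadbbfacccc$ec  c
   12  eceadbbfacccc$  $
   13  facccc$eceadbb  b

cfedbcccaeac$b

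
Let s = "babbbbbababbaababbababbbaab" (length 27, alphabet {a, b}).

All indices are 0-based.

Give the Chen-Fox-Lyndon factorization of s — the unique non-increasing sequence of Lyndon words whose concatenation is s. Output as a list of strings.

emit factor 1: 'b' (i=0, period=1)
emit factor 2: 'abbbbb' (i=1, period=6)
emit factor 3: 'ababb' (i=7, period=5)
emit factor 4: 'aababbababbb' (i=12, period=12)
emit factor 5: 'aab' (i=24, period=3)

["b", "abbbbb", "ababb", "aababbababbb", "aab"]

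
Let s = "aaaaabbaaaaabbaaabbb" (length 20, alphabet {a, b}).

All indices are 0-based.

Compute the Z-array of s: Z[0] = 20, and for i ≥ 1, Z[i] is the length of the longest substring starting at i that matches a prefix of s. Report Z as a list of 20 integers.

[20, 4, 3, 2, 1, 0, 0, 10, 4, 3, 2, 1, 0, 0, 3, 2, 1, 0, 0, 0]

Z[0]=20
i=1: i≥r, start 0; Z[1]=4 grow→box=[1,5)
i=2: min(r-i=3, Z[1]=4)=3; Z[2]=3
i=3: min(r-i=2, Z[2]=3)=2; Z[3]=2
i=4: min(r-i=1, Z[3]=2)=1; Z[4]=1
i=5: i≥r, start 0; Z[5]=0
i=6: i≥r, start 0; Z[6]=0
i=7: i≥r, start 0; Z[7]=10 grow→box=[7,17)
i=8: min(r-i=9, Z[1]=4)=4; Z[8]=4
i=9: min(r-i=8, Z[2]=3)=3; Z[9]=3
i=10: min(r-i=7, Z[3]=2)=2; Z[10]=2
i=11: min(r-i=6, Z[4]=1)=1; Z[11]=1
i=12: min(r-i=5, Z[5]=0)=0; Z[12]=0
i=13: min(r-i=4, Z[6]=0)=0; Z[13]=0
i=14: min(r-i=3, Z[7]=10)=3; Z[14]=3
i=15: min(r-i=2, Z[8]=4)=2; Z[15]=2
i=16: min(r-i=1, Z[9]=3)=1; Z[16]=1
i=17: i≥r, start 0; Z[17]=0
i=18: i≥r, start 0; Z[18]=0
i=19: i≥r, start 0; Z[19]=0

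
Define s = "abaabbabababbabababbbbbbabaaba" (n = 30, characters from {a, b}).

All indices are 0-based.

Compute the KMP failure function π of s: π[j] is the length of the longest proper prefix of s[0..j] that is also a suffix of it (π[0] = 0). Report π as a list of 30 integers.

[0, 0, 1, 1, 2, 0, 1, 2, 3, 2, 3, 2, 0, 1, 2, 3, 2, 3, 2, 0, 0, 0, 0, 0, 1, 2, 3, 4, 5, 3]

π[0] = 0
j=1 s[j]='b': π[1]=0 (border '')
j=2 s[j]='a': π[2]=1 (border 'a')
j=3 s[j]='a': k: 1→0; π[3]=1 (border 'a')
j=4 s[j]='b': π[4]=2 (border 'ab')
j=5 s[j]='b': k: 2→0; π[5]=0 (border '')
j=6 s[j]='a': π[6]=1 (border 'a')
j=7 s[j]='b': π[7]=2 (border 'ab')
j=8 s[j]='a': π[8]=3 (border 'aba')
j=9 s[j]='b': k: 3→1; π[9]=2 (border 'ab')
j=10 s[j]='a': π[10]=3 (border 'aba')
j=11 s[j]='b': k: 3→1; π[11]=2 (border 'ab')
j=12 s[j]='b': k: 2→0; π[12]=0 (border '')
j=13 s[j]='a': π[13]=1 (border 'a')
j=14 s[j]='b': π[14]=2 (border 'ab')
j=15 s[j]='a': π[15]=3 (border 'aba')
j=16 s[j]='b': k: 3→1; π[16]=2 (border 'ab')
j=17 s[j]='a': π[17]=3 (border 'aba')
j=18 s[j]='b': k: 3→1; π[18]=2 (border 'ab')
j=19 s[j]='b': k: 2→0; π[19]=0 (border '')
j=20 s[j]='b': π[20]=0 (border '')
j=21 s[j]='b': π[21]=0 (border '')
j=22 s[j]='b': π[22]=0 (border '')
j=23 s[j]='b': π[23]=0 (border '')
j=24 s[j]='a': π[24]=1 (border 'a')
j=25 s[j]='b': π[25]=2 (border 'ab')
j=26 s[j]='a': π[26]=3 (border 'aba')
j=27 s[j]='a': π[27]=4 (border 'abaa')
j=28 s[j]='b': π[28]=5 (border 'abaab')
j=29 s[j]='a': k: 5→2; π[29]=3 (border 'aba')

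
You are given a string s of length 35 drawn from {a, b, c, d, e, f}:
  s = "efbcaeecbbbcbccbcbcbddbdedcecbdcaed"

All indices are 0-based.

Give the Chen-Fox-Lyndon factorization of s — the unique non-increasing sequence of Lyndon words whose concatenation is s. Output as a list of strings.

emit factor 1: 'ef' (i=0, period=2)
emit factor 2: 'bc' (i=2, period=2)
emit factor 3: 'aeecbbbcbccbcbcbddbdedcecbdc' (i=4, period=28)
emit factor 4: 'aed' (i=32, period=3)

["ef", "bc", "aeecbbbcbccbcbcbddbdedcecbdc", "aed"]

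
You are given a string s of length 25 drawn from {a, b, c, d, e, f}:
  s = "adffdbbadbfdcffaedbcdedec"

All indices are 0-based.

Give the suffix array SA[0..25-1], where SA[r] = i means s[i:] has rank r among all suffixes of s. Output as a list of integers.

[7, 0, 15, 6, 5, 18, 9, 24, 19, 12, 4, 17, 8, 11, 22, 20, 1, 23, 16, 21, 14, 3, 10, 13, 2]

rank→(start, suffix):
  0 → (7, 'adbfdcffaedbcdedec')
  1 → (0, 'adffdbbadbfdcffaedbcdedec')
  2 → (15, 'aedbcdedec')
  3 → (6, 'badbfdcffaedbcdedec')
  4 → (5, 'bbadbfdcffaedbcdedec')
  5 → (18, 'bcdedec')
  6 → (9, 'bfdcffaedbcdedec')
  7 → (24, 'c')
  8 → (19, 'cdedec')
  9 → (12, 'cffaedbcdedec')
  10 → (4, 'dbbadbfdcffaedbcdedec')
  11 → (17, 'dbcdedec')
  12 → (8, 'dbfdcffaedbcdedec')
  13 → (11, 'dcffaedbcdedec')
  14 → (22, 'dec')
  15 → (20, 'dedec')
  16 → (1, 'dffdbbadbfdcffaedbcdedec')
  17 → (23, 'ec')
  18 → (16, 'edbcdedec')
  19 → (21, 'edec')
  20 → (14, 'faedbcdedec')
  21 → (3, 'fdbbadbfdcffaedbcdedec')
  22 → (10, 'fdcffaedbcdedec')
  23 → (13, 'ffaedbcdedec')
  24 → (2, 'ffdbbadbfdcffaedbcdedec')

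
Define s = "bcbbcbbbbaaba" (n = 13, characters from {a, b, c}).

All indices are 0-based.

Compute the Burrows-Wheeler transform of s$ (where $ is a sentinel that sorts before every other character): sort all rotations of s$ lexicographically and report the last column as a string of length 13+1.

rank  rotation        last
    0  $bcbbcbbbbaaba  a
    1  a$bcbbcbbbbaab  b
    2  aaba$bcbbcbbbb  b
    3  aba$bcbbcbbbba  a
    4  ba$bcbbcbbbbaa  a
    5  baaba$bcbbcbbb  b
    6  bbaaba$bcbbcbb  b
    7  bbbaaba$bcbbcb  b
    8  bbbbaaba$bcbbc  c
    9  bbcbbbbaaba$bc  c
   10  bcbbbbaaba$bcb  b
   11  bcbbcbbbbaaba$  $
   12  cbbbbaaba$bcbb  b
   13  cbbcbbbbaaba$b  b

abbaabbbccb$bb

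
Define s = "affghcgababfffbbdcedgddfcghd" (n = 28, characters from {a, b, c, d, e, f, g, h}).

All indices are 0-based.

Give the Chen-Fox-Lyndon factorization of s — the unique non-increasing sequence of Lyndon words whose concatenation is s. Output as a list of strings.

["affghcg", "ababfffbbdcedgddfcghd"]

emit factor 1: 'affghcg' (i=0, period=7)
emit factor 2: 'ababfffbbdcedgddfcghd' (i=7, period=21)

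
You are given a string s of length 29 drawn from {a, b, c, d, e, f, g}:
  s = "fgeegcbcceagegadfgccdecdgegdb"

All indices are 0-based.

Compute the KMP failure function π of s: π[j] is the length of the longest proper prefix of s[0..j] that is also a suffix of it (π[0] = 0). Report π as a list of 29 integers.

[0, 0, 0, 0, 0, 0, 0, 0, 0, 0, 0, 0, 0, 0, 0, 0, 1, 2, 0, 0, 0, 0, 0, 0, 0, 0, 0, 0, 0]

π[0] = 0
j=1 s[j]='g': π[1]=0 (border '')
j=2 s[j]='e': π[2]=0 (border '')
j=3 s[j]='e': π[3]=0 (border '')
j=4 s[j]='g': π[4]=0 (border '')
j=5 s[j]='c': π[5]=0 (border '')
j=6 s[j]='b': π[6]=0 (border '')
j=7 s[j]='c': π[7]=0 (border '')
j=8 s[j]='c': π[8]=0 (border '')
j=9 s[j]='e': π[9]=0 (border '')
j=10 s[j]='a': π[10]=0 (border '')
j=11 s[j]='g': π[11]=0 (border '')
j=12 s[j]='e': π[12]=0 (border '')
j=13 s[j]='g': π[13]=0 (border '')
j=14 s[j]='a': π[14]=0 (border '')
j=15 s[j]='d': π[15]=0 (border '')
j=16 s[j]='f': π[16]=1 (border 'f')
j=17 s[j]='g': π[17]=2 (border 'fg')
j=18 s[j]='c': k: 2→0; π[18]=0 (border '')
j=19 s[j]='c': π[19]=0 (border '')
j=20 s[j]='d': π[20]=0 (border '')
j=21 s[j]='e': π[21]=0 (border '')
j=22 s[j]='c': π[22]=0 (border '')
j=23 s[j]='d': π[23]=0 (border '')
j=24 s[j]='g': π[24]=0 (border '')
j=25 s[j]='e': π[25]=0 (border '')
j=26 s[j]='g': π[26]=0 (border '')
j=27 s[j]='d': π[27]=0 (border '')
j=28 s[j]='b': π[28]=0 (border '')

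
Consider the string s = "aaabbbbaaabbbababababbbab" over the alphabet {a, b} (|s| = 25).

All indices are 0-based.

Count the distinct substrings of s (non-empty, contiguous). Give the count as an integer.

rank | idx | suffix
   0 |   7 | aaabbbababababbbab
   1 |   0 | aaabbbbaaabbbababababbbab
   2 |   8 | aabbbababababbbab
   3 |   1 | aabbbbaaabbbababababbbab
   4 |  23 | ab
   5 |  13 | ababababbbab
   6 |  15 | abababbbab
   7 |  17 | ababbbab
   8 |  19 | abbbab
   9 |   9 | abbbababababbbab
  10 |   2 | abbbbaaabbbababababbbab
  11 |  24 | b
  12 |   6 | baaabbbababababbbab
  13 |  22 | bab
  14 |  12 | bababababbbab
  15 |  14 | babababbbab
  16 |  16 | bababbbab
  17 |  18 | babbbab
  18 |   5 | bbaaabbbababababbbab
  19 |  21 | bbab
  20 |  11 | bbababababbbab
  21 |   4 | bbbaaabbbababababbbab
  22 |  20 | bbbab
  23 |  10 | bbbababababbbab
  24 |   3 | bbbbaaabbbababababbbab

SA = [7, 0, 8, 1, 23, 13, 15, 17, 19, 9, 2, 24, 6, 22, 12, 14, 16, 18, 5, 21, 11, 4, 20, 10, 3]
rank  pair      lcp
   1  s[7:],s[0:]  6  'aaabbb'
   2  s[0:],s[8:]  2  'aa'
   3  s[8:],s[1:]  5  'aabbb'
   4  s[1:],s[23:]  1  'a'
   5  s[23:],s[13:]  2  'ab'
   6  s[13:],s[15:]  6  'ababab'
   7  s[15:],s[17:]  4  'abab'
   8  s[17:],s[19:]  2  'ab'
   9  s[19:],s[9:]  6  'abbbab'
  10  s[9:],s[2:]  4  'abbb'
  11  s[2:],s[24:]  0  ''
  12  s[24:],s[6:]  1  'b'
  13  s[6:],s[22:]  2  'ba'
  14  s[22:],s[12:]  3  'bab'
  15  s[12:],s[14:]  7  'bababab'
  16  s[14:],s[16:]  5  'babab'
  17  s[16:],s[18:]  3  'bab'
  18  s[18:],s[5:]  1  'b'
  19  s[5:],s[21:]  3  'bba'
  20  s[21:],s[11:]  4  'bbab'
  21  s[11:],s[4:]  2  'bb'
  22  s[4:],s[20:]  4  'bbba'
  23  s[20:],s[10:]  5  'bbbab'
  24  s[10:],s[3:]  3  'bbb'

n(n+1)/2 = 25·26/2 = 325
Σ LCP = 0 + 6 + 2 + 5 + 1 + 2 + 6 + 4 + 2 + 6 + 4 + 0 + 1 + 2 + 3 + 7 + 5 + 3 + 1 + 3 + 4 + 2 + 4 + 5 + 3 = 81
distinct = 325 − 81 = 244

244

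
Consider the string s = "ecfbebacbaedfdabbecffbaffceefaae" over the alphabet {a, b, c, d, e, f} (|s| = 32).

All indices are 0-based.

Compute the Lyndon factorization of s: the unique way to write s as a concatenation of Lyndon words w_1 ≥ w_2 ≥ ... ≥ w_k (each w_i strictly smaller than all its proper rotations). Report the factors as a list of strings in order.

["e", "cf", "be", "b", "acbaedfd", "abbecffbaffceef", "aae"]

emit factor 1: 'e' (i=0, period=1)
emit factor 2: 'cf' (i=1, period=2)
emit factor 3: 'be' (i=3, period=2)
emit factor 4: 'b' (i=5, period=1)
emit factor 5: 'acbaedfd' (i=6, period=8)
emit factor 6: 'abbecffbaffceef' (i=14, period=15)
emit factor 7: 'aae' (i=29, period=3)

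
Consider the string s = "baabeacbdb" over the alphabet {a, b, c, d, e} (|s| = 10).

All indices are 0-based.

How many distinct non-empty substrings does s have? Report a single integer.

50

rank | idx | suffix
   0 |   1 | aabeacbdb
   1 |   2 | abeacbdb
   2 |   5 | acbdb
   3 |   9 | b
   4 |   0 | baabeacbdb
   5 |   7 | bdb
   6 |   3 | beacbdb
   7 |   6 | cbdb
   8 |   8 | db
   9 |   4 | eacbdb

SA = [1, 2, 5, 9, 0, 7, 3, 6, 8, 4]
i: (SA[i-1],SA[i]) lcp shared
  1: (1,2) 1 'a'
  2: (2,5) 1 'a'
  3: (5,9) 0 ''
  4: (9,0) 1 'b'
  5: (0,7) 1 'b'
  6: (7,3) 1 'b'
  7: (3,6) 0 ''
  8: (6,8) 0 ''
  9: (8,4) 0 ''

n(n+1)/2 = 10·11/2 = 55
Σ LCP = 0 + 1 + 1 + 0 + 1 + 1 + 1 + 0 + 0 + 0 = 5
distinct = 55 − 5 = 50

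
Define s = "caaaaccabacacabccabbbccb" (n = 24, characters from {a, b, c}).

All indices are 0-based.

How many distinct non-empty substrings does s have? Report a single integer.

rank | idx | suffix
   0 |   1 | aaaaccabacacabccabbbccb
   1 |   2 | aaaccabacacabccabbbccb
   2 |   3 | aaccabacacabccabbbccb
   3 |   7 | abacacabccabbbccb
   4 |  17 | abbbccb
   5 |  13 | abccabbbccb
   6 |  11 | acabccabbbccb
   7 |   9 | acacabccabbbccb
   8 |   4 | accabacacabccabbbccb
   9 |  23 | b
  10 |   8 | bacacabccabbbccb
  11 |  18 | bbbccb
  12 |  19 | bbccb
  13 |  14 | bccabbbccb
  14 |  20 | bccb
  15 |   0 | caaaaccabacacabccabbbccb
  16 |   6 | cabacacabccabbbccb
  17 |  16 | cabbbccb
  18 |  12 | cabccabbbccb
  19 |  10 | cacabccabbbccb
  20 |  22 | cb
  21 |   5 | ccabacacabccabbbccb
  22 |  15 | ccabbbccb
  23 |  21 | ccb

SA = [1, 2, 3, 7, 17, 13, 11, 9, 4, 23, 8, 18, 19, 14, 20, 0, 6, 16, 12, 10, 22, 5, 15, 21]
rank  pair      lcp
   1  s[1:],s[2:]  3  'aaa'
   2  s[2:],s[3:]  2  'aa'
   3  s[3:],s[7:]  1  'a'
   4  s[7:],s[17:]  2  'ab'
   5  s[17:],s[13:]  2  'ab'
   6  s[13:],s[11:]  1  'a'
   7  s[11:],s[9:]  3  'aca'
   8  s[9:],s[4:]  2  'ac'
   9  s[4:],s[23:]  0  ''
  10  s[23:],s[8:]  1  'b'
  11  s[8:],s[18:]  1  'b'
  12  s[18:],s[19:]  2  'bb'
  13  s[19:],s[14:]  1  'b'
  14  s[14:],s[20:]  3  'bcc'
  15  s[20:],s[0:]  0  ''
  16  s[0:],s[6:]  2  'ca'
  17  s[6:],s[16:]  3  'cab'
  18  s[16:],s[12:]  3  'cab'
  19  s[12:],s[10:]  2  'ca'
  20  s[10:],s[22:]  1  'c'
  21  s[22:],s[5:]  1  'c'
  22  s[5:],s[15:]  4  'ccab'
  23  s[15:],s[21:]  2  'cc'

n(n+1)/2 = 24·25/2 = 300
Σ LCP = 0 + 3 + 2 + 1 + 2 + 2 + 1 + 3 + 2 + 0 + 1 + 1 + 2 + 1 + 3 + 0 + 2 + 3 + 3 + 2 + 1 + 1 + 4 + 2 = 42
distinct = 300 − 42 = 258

258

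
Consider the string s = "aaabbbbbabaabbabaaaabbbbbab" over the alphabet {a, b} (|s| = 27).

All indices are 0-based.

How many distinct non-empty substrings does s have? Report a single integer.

sorted suffixes:
  #0 SA[0]=16  'aaaabbbbbab'
  #1 SA[1]=17  'aaabbbbbab'
  #2 SA[2]=0  'aaabbbbbabaabbabaaaabbbbbab'
  #3 SA[3]=10  'aabbabaaaabbbbbab'
  #4 SA[4]=18  'aabbbbbab'
  #5 SA[5]=1  'aabbbbbabaabbabaaaabbbbbab'
  #6 SA[6]=25  'ab'
  #7 SA[7]=14  'abaaaabbbbbab'
  #8 SA[8]=8  'abaabbabaaaabbbbbab'
  #9 SA[9]=11  'abbabaaaabbbbbab'
  #10 SA[10]=19  'abbbbbab'
  #11 SA[11]=2  'abbbbbabaabbabaaaabbbbbab'
  #12 SA[12]=26  'b'
  #13 SA[13]=15  'baaaabbbbbab'
  #14 SA[14]=9  'baabbabaaaabbbbbab'
  #15 SA[15]=24  'bab'
  #16 SA[16]=13  'babaaaabbbbbab'
  #17 SA[17]=7  'babaabbabaaaabbbbbab'
  #18 SA[18]=23  'bbab'
  #19 SA[19]=12  'bbabaaaabbbbbab'
  #20 SA[20]=6  'bbabaabbabaaaabbbbbab'
  #21 SA[21]=22  'bbbab'
  #22 SA[22]=5  'bbbabaabbabaaaabbbbbab'
  #23 SA[23]=21  'bbbbab'
  #24 SA[24]=4  'bbbbabaabbabaaaabbbbbab'
  #25 SA[25]=20  'bbbbbab'
  #26 SA[26]=3  'bbbbbabaabbabaaaabbbbbab'

SA = [16, 17, 0, 10, 18, 1, 25, 14, 8, 11, 19, 2, 26, 15, 9, 24, 13, 7, 23, 12, 6, 22, 5, 21, 4, 20, 3]
i: (SA[i-1],SA[i]) lcp shared
  1: (16,17) 3 'aaa'
  2: (17,0) 10 'aaabbbbbab'
  3: (0,10) 2 'aa'
  4: (10,18) 4 'aabb'
  5: (18,1) 9 'aabbbbbab'
  6: (1,25) 1 'a'
  7: (25,14) 2 'ab'
  8: (14,8) 4 'abaa'
  9: (8,11) 2 'ab'
  10: (11,19) 3 'abb'
  11: (19,2) 8 'abbbbbab'
  12: (2,26) 0 ''
  13: (26,15) 1 'b'
  14: (15,9) 3 'baa'
  15: (9,24) 2 'ba'
  16: (24,13) 3 'bab'
  17: (13,7) 5 'babaa'
  18: (7,23) 1 'b'
  19: (23,12) 4 'bbab'
  20: (12,6) 6 'bbabaa'
  21: (6,22) 2 'bb'
  22: (22,5) 5 'bbbab'
  23: (5,21) 3 'bbb'
  24: (21,4) 6 'bbbbab'
  25: (4,20) 4 'bbbb'
  26: (20,3) 7 'bbbbbab'

n(n+1)/2 = 27·28/2 = 378
Σ LCP = 0 + 3 + 10 + 2 + 4 + 9 + 1 + 2 + 4 + 2 + 3 + 8 + 0 + 1 + 3 + 2 + 3 + 5 + 1 + 4 + 6 + 2 + 5 + 3 + 6 + 4 + 7 = 100
distinct = 378 − 100 = 278

278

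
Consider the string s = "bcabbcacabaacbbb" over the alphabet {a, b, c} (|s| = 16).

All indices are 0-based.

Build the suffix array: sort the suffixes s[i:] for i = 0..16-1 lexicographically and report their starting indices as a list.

[10, 8, 2, 6, 11, 15, 9, 14, 13, 3, 0, 4, 7, 1, 5, 12]

sorted suffixes:
  #0 SA[0]=10  'aacbbb'
  #1 SA[1]=8  'abaacbbb'
  #2 SA[2]=2  'abbcacabaacbbb'
  #3 SA[3]=6  'acabaacbbb'
  #4 SA[4]=11  'acbbb'
  #5 SA[5]=15  'b'
  #6 SA[6]=9  'baacbbb'
  #7 SA[7]=14  'bb'
  #8 SA[8]=13  'bbb'
  #9 SA[9]=3  'bbcacabaacbbb'
  #10 SA[10]=0  'bcabbcacabaacbbb'
  #11 SA[11]=4  'bcacabaacbbb'
  #12 SA[12]=7  'cabaacbbb'
  #13 SA[13]=1  'cabbcacabaacbbb'
  #14 SA[14]=5  'cacabaacbbb'
  #15 SA[15]=12  'cbbb'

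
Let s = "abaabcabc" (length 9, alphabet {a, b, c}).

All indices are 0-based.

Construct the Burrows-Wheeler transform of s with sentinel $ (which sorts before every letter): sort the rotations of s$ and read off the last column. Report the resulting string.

rank  rotation    last
    0  $abaabcabc  c
    1  aabcabc$ab  b
    2  abaabcabc$  $
    3  abc$abaabc  c
    4  abcabc$aba  a
    5  baabcabc$a  a
    6  bc$abaabca  a
    7  bcabc$abaa  a
    8  c$abaabcab  b
    9  cabc$abaab  b

cb$caaaabb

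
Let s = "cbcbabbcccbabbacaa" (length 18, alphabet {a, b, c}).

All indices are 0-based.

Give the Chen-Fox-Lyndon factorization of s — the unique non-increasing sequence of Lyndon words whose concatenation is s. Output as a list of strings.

["c", "bc", "b", "abbcccb", "abbac", "a", "a"]

emit factor 1: 'c' (i=0, period=1)
emit factor 2: 'bc' (i=1, period=2)
emit factor 3: 'b' (i=3, period=1)
emit factor 4: 'abbcccb' (i=4, period=7)
emit factor 5: 'abbac' (i=11, period=5)
emit factor 6: 'a' (i=16, period=1)
emit factor 7: 'a' (i=17, period=1)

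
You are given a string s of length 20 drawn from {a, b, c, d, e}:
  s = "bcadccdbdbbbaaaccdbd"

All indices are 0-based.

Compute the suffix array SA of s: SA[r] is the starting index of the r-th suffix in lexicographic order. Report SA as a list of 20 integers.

rank→(start, suffix):
  0 → (12, 'aaaccdbd')
  1 → (13, 'aaccdbd')
  2 → (14, 'accdbd')
  3 → (2, 'adccdbdbbbaaaccdbd')
  4 → (11, 'baaaccdbd')
  5 → (10, 'bbaaaccdbd')
  6 → (9, 'bbbaaaccdbd')
  7 → (0, 'bcadccdbdbbbaaaccdbd')
  8 → (18, 'bd')
  9 → (7, 'bdbbbaaaccdbd')
  10 → (1, 'cadccdbdbbbaaaccdbd')
  11 → (15, 'ccdbd')
  12 → (4, 'ccdbdbbbaaaccdbd')
  13 → (16, 'cdbd')
  14 → (5, 'cdbdbbbaaaccdbd')
  15 → (19, 'd')
  16 → (8, 'dbbbaaaccdbd')
  17 → (17, 'dbd')
  18 → (6, 'dbdbbbaaaccdbd')
  19 → (3, 'dccdbdbbbaaaccdbd')

[12, 13, 14, 2, 11, 10, 9, 0, 18, 7, 1, 15, 4, 16, 5, 19, 8, 17, 6, 3]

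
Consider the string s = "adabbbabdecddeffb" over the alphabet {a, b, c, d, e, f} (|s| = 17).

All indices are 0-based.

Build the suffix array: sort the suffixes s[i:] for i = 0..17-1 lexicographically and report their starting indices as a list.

[2, 6, 0, 16, 5, 4, 3, 7, 10, 1, 11, 8, 12, 9, 13, 15, 14]

rank→(start, suffix):
  0 → (2, 'abbbabdecddeffb')
  1 → (6, 'abdecddeffb')
  2 → (0, 'adabbbabdecddeffb')
  3 → (16, 'b')
  4 → (5, 'babdecddeffb')
  5 → (4, 'bbabdecddeffb')
  6 → (3, 'bbbabdecddeffb')
  7 → (7, 'bdecddeffb')
  8 → (10, 'cddeffb')
  9 → (1, 'dabbbabdecddeffb')
  10 → (11, 'ddeffb')
  11 → (8, 'decddeffb')
  12 → (12, 'deffb')
  13 → (9, 'ecddeffb')
  14 → (13, 'effb')
  15 → (15, 'fb')
  16 → (14, 'ffb')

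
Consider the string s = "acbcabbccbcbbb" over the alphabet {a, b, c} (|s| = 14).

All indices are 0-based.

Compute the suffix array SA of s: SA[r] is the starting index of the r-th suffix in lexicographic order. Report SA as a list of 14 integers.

rank | idx | suffix
   0 |   4 | abbccbcbbb
   1 |   0 | acbcabbccbcbbb
   2 |  13 | b
   3 |  12 | bb
   4 |  11 | bbb
   5 |   5 | bbccbcbbb
   6 |   2 | bcabbccbcbbb
   7 |   9 | bcbbb
   8 |   6 | bccbcbbb
   9 |   3 | cabbccbcbbb
  10 |  10 | cbbb
  11 |   1 | cbcabbccbcbbb
  12 |   8 | cbcbbb
  13 |   7 | ccbcbbb

[4, 0, 13, 12, 11, 5, 2, 9, 6, 3, 10, 1, 8, 7]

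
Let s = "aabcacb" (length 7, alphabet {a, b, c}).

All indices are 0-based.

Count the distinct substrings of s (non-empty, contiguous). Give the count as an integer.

sorted suffixes:
  #0 SA[0]=0  'aabcacb'
  #1 SA[1]=1  'abcacb'
  #2 SA[2]=4  'acb'
  #3 SA[3]=6  'b'
  #4 SA[4]=2  'bcacb'
  #5 SA[5]=3  'cacb'
  #6 SA[6]=5  'cb'

SA = [0, 1, 4, 6, 2, 3, 5]
rank  pair      lcp
   1  s[0:],s[1:]  1  'a'
   2  s[1:],s[4:]  1  'a'
   3  s[4:],s[6:]  0  ''
   4  s[6:],s[2:]  1  'b'
   5  s[2:],s[3:]  0  ''
   6  s[3:],s[5:]  1  'c'

n(n+1)/2 = 7·8/2 = 28
Σ LCP = 0 + 1 + 1 + 0 + 1 + 0 + 1 = 4
distinct = 28 − 4 = 24

24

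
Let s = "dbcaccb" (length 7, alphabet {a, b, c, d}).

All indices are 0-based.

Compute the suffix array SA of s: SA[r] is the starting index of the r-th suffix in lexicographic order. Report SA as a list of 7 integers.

[3, 6, 1, 2, 5, 4, 0]

rank→(start, suffix):
  0 → (3, 'accb')
  1 → (6, 'b')
  2 → (1, 'bcaccb')
  3 → (2, 'caccb')
  4 → (5, 'cb')
  5 → (4, 'ccb')
  6 → (0, 'dbcaccb')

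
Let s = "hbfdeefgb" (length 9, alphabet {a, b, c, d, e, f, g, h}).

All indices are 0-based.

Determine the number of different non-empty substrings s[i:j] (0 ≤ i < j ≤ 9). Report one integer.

42

rank | idx | suffix
   0 |   8 | b
   1 |   1 | bfdeefgb
   2 |   3 | deefgb
   3 |   4 | eefgb
   4 |   5 | efgb
   5 |   2 | fdeefgb
   6 |   6 | fgb
   7 |   7 | gb
   8 |   0 | hbfdeefgb

SA = [8, 1, 3, 4, 5, 2, 6, 7, 0]
[i] adj suffixes → lcp
  [1] 8/1 → 1 ('b')
  [2] 1/3 → 0 ('')
  [3] 3/4 → 0 ('')
  [4] 4/5 → 1 ('e')
  [5] 5/2 → 0 ('')
  [6] 2/6 → 1 ('f')
  [7] 6/7 → 0 ('')
  [8] 7/0 → 0 ('')

n(n+1)/2 = 9·10/2 = 45
Σ LCP = 0 + 1 + 0 + 0 + 1 + 0 + 1 + 0 + 0 = 3
distinct = 45 − 3 = 42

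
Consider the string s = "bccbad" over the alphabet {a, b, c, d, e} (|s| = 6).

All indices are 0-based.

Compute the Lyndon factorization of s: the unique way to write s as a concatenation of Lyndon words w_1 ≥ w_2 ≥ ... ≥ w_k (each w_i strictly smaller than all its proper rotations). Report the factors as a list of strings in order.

emit factor 1: 'bcc' (i=0, period=3)
emit factor 2: 'b' (i=3, period=1)
emit factor 3: 'ad' (i=4, period=2)

["bcc", "b", "ad"]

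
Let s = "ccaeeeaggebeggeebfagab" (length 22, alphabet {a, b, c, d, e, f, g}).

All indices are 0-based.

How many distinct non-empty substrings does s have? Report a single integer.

230

rank→(start, suffix):
  0 → (20, 'ab')
  1 → (2, 'aeeeaggebeggeebfagab')
  2 → (18, 'agab')
  3 → (6, 'aggebeggeebfagab')
  4 → (21, 'b')
  5 → (10, 'beggeebfagab')
  6 → (16, 'bfagab')
  7 → (1, 'caeeeaggebeggeebfagab')
  8 → (0, 'ccaeeeaggebeggeebfagab')
  9 → (5, 'eaggebeggeebfagab')
  10 → (9, 'ebeggeebfagab')
  11 → (15, 'ebfagab')
  12 → (4, 'eeaggebeggeebfagab')
  13 → (14, 'eebfagab')
  14 → (3, 'eeeaggebeggeebfagab')
  15 → (11, 'eggeebfagab')
  16 → (17, 'fagab')
  17 → (19, 'gab')
  18 → (8, 'gebeggeebfagab')
  19 → (13, 'geebfagab')
  20 → (7, 'ggebeggeebfagab')
  21 → (12, 'ggeebfagab')

SA = [20, 2, 18, 6, 21, 10, 16, 1, 0, 5, 9, 15, 4, 14, 3, 11, 17, 19, 8, 13, 7, 12]
rank  pair      lcp
   1  s[20:],s[2:]  1  'a'
   2  s[2:],s[18:]  1  'a'
   3  s[18:],s[6:]  2  'ag'
   4  s[6:],s[21:]  0  ''
   5  s[21:],s[10:]  1  'b'
   6  s[10:],s[16:]  1  'b'
   7  s[16:],s[1:]  0  ''
   8  s[1:],s[0:]  1  'c'
   9  s[0:],s[5:]  0  ''
  10  s[5:],s[9:]  1  'e'
  11  s[9:],s[15:]  2  'eb'
  12  s[15:],s[4:]  1  'e'
  13  s[4:],s[14:]  2  'ee'
  14  s[14:],s[3:]  2  'ee'
  15  s[3:],s[11:]  1  'e'
  16  s[11:],s[17:]  0  ''
  17  s[17:],s[19:]  0  ''
  18  s[19:],s[8:]  1  'g'
  19  s[8:],s[13:]  2  'ge'
  20  s[13:],s[7:]  1  'g'
  21  s[7:],s[12:]  3  'gge'

n(n+1)/2 = 22·23/2 = 253
Σ LCP = 0 + 1 + 1 + 2 + 0 + 1 + 1 + 0 + 1 + 0 + 1 + 2 + 1 + 2 + 2 + 1 + 0 + 0 + 1 + 2 + 1 + 3 = 23
distinct = 253 − 23 = 230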